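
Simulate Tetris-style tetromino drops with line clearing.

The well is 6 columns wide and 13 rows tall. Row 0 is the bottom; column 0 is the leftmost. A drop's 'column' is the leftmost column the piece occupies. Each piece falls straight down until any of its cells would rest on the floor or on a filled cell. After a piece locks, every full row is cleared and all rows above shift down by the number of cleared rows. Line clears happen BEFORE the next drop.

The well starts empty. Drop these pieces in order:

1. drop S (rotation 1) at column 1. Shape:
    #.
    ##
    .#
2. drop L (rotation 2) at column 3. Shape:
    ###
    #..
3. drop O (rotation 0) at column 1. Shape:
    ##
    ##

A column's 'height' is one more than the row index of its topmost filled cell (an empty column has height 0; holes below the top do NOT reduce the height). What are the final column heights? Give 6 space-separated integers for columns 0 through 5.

Answer: 0 5 5 2 2 2

Derivation:
Drop 1: S rot1 at col 1 lands with bottom-row=0; cleared 0 line(s) (total 0); column heights now [0 3 2 0 0 0], max=3
Drop 2: L rot2 at col 3 lands with bottom-row=0; cleared 0 line(s) (total 0); column heights now [0 3 2 2 2 2], max=3
Drop 3: O rot0 at col 1 lands with bottom-row=3; cleared 0 line(s) (total 0); column heights now [0 5 5 2 2 2], max=5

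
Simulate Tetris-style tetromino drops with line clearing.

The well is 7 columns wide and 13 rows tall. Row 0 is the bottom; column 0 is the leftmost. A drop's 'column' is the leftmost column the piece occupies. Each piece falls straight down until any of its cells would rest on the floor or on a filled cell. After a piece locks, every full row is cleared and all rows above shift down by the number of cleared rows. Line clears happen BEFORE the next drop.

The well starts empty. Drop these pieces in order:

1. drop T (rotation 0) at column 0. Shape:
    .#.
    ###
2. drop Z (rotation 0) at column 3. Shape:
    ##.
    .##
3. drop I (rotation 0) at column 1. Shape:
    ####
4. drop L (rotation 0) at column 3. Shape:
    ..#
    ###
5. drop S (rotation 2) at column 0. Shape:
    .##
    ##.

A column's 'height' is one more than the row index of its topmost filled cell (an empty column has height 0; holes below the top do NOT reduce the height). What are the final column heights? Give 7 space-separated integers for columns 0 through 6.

Answer: 4 5 5 4 4 5 0

Derivation:
Drop 1: T rot0 at col 0 lands with bottom-row=0; cleared 0 line(s) (total 0); column heights now [1 2 1 0 0 0 0], max=2
Drop 2: Z rot0 at col 3 lands with bottom-row=0; cleared 0 line(s) (total 0); column heights now [1 2 1 2 2 1 0], max=2
Drop 3: I rot0 at col 1 lands with bottom-row=2; cleared 0 line(s) (total 0); column heights now [1 3 3 3 3 1 0], max=3
Drop 4: L rot0 at col 3 lands with bottom-row=3; cleared 0 line(s) (total 0); column heights now [1 3 3 4 4 5 0], max=5
Drop 5: S rot2 at col 0 lands with bottom-row=3; cleared 0 line(s) (total 0); column heights now [4 5 5 4 4 5 0], max=5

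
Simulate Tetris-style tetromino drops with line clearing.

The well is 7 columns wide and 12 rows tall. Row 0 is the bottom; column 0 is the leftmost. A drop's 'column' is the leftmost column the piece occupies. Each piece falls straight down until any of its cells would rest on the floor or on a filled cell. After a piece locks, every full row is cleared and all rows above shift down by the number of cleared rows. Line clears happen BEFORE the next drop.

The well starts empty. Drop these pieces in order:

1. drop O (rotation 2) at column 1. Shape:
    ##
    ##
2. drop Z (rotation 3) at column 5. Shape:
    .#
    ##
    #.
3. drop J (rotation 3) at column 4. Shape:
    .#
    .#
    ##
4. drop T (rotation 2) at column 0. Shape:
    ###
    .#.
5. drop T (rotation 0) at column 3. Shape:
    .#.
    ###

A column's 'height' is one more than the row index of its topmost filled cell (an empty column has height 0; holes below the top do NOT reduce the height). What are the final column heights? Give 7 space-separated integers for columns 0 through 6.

Drop 1: O rot2 at col 1 lands with bottom-row=0; cleared 0 line(s) (total 0); column heights now [0 2 2 0 0 0 0], max=2
Drop 2: Z rot3 at col 5 lands with bottom-row=0; cleared 0 line(s) (total 0); column heights now [0 2 2 0 0 2 3], max=3
Drop 3: J rot3 at col 4 lands with bottom-row=2; cleared 0 line(s) (total 0); column heights now [0 2 2 0 3 5 3], max=5
Drop 4: T rot2 at col 0 lands with bottom-row=2; cleared 0 line(s) (total 0); column heights now [4 4 4 0 3 5 3], max=5
Drop 5: T rot0 at col 3 lands with bottom-row=5; cleared 0 line(s) (total 0); column heights now [4 4 4 6 7 6 3], max=7

Answer: 4 4 4 6 7 6 3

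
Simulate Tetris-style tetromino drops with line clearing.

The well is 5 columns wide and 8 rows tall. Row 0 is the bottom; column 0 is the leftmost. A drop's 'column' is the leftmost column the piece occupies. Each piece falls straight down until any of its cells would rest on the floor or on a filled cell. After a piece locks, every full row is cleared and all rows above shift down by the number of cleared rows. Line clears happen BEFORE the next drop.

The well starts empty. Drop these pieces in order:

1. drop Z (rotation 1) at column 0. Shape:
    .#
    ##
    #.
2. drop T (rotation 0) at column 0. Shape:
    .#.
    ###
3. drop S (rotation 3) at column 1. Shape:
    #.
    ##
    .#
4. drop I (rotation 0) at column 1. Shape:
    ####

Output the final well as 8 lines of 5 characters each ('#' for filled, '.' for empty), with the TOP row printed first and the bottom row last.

Answer: .####
.#...
.##..
.##..
###..
.#...
##...
#....

Derivation:
Drop 1: Z rot1 at col 0 lands with bottom-row=0; cleared 0 line(s) (total 0); column heights now [2 3 0 0 0], max=3
Drop 2: T rot0 at col 0 lands with bottom-row=3; cleared 0 line(s) (total 0); column heights now [4 5 4 0 0], max=5
Drop 3: S rot3 at col 1 lands with bottom-row=4; cleared 0 line(s) (total 0); column heights now [4 7 6 0 0], max=7
Drop 4: I rot0 at col 1 lands with bottom-row=7; cleared 0 line(s) (total 0); column heights now [4 8 8 8 8], max=8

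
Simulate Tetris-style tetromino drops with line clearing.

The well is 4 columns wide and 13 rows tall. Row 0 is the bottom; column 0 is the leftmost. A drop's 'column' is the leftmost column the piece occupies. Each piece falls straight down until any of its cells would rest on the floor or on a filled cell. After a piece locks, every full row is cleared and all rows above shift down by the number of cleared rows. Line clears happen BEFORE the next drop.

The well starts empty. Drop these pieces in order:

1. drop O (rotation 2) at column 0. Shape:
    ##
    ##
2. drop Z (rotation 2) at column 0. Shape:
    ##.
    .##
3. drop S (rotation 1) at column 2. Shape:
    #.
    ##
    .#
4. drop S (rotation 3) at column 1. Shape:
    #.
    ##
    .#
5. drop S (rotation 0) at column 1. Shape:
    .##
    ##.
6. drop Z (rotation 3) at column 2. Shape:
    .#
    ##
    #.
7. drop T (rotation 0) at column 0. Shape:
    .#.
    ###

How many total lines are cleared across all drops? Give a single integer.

Drop 1: O rot2 at col 0 lands with bottom-row=0; cleared 0 line(s) (total 0); column heights now [2 2 0 0], max=2
Drop 2: Z rot2 at col 0 lands with bottom-row=2; cleared 0 line(s) (total 0); column heights now [4 4 3 0], max=4
Drop 3: S rot1 at col 2 lands with bottom-row=2; cleared 1 line(s) (total 1); column heights now [2 3 4 3], max=4
Drop 4: S rot3 at col 1 lands with bottom-row=4; cleared 0 line(s) (total 1); column heights now [2 7 6 3], max=7
Drop 5: S rot0 at col 1 lands with bottom-row=7; cleared 0 line(s) (total 1); column heights now [2 8 9 9], max=9
Drop 6: Z rot3 at col 2 lands with bottom-row=9; cleared 0 line(s) (total 1); column heights now [2 8 11 12], max=12
Drop 7: T rot0 at col 0 lands with bottom-row=11; cleared 1 line(s) (total 2); column heights now [2 12 11 11], max=12

Answer: 2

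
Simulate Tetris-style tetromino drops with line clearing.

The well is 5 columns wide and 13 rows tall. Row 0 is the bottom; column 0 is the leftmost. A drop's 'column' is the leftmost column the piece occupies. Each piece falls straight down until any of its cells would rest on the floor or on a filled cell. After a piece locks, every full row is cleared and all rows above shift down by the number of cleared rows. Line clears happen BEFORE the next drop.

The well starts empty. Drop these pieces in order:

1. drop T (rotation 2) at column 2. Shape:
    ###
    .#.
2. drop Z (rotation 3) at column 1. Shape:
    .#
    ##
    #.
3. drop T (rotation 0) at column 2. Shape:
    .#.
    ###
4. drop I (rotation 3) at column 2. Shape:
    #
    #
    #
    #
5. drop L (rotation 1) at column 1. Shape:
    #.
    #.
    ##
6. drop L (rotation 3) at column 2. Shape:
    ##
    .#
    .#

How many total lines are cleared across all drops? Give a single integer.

Answer: 0

Derivation:
Drop 1: T rot2 at col 2 lands with bottom-row=0; cleared 0 line(s) (total 0); column heights now [0 0 2 2 2], max=2
Drop 2: Z rot3 at col 1 lands with bottom-row=1; cleared 0 line(s) (total 0); column heights now [0 3 4 2 2], max=4
Drop 3: T rot0 at col 2 lands with bottom-row=4; cleared 0 line(s) (total 0); column heights now [0 3 5 6 5], max=6
Drop 4: I rot3 at col 2 lands with bottom-row=5; cleared 0 line(s) (total 0); column heights now [0 3 9 6 5], max=9
Drop 5: L rot1 at col 1 lands with bottom-row=9; cleared 0 line(s) (total 0); column heights now [0 12 10 6 5], max=12
Drop 6: L rot3 at col 2 lands with bottom-row=8; cleared 0 line(s) (total 0); column heights now [0 12 11 11 5], max=12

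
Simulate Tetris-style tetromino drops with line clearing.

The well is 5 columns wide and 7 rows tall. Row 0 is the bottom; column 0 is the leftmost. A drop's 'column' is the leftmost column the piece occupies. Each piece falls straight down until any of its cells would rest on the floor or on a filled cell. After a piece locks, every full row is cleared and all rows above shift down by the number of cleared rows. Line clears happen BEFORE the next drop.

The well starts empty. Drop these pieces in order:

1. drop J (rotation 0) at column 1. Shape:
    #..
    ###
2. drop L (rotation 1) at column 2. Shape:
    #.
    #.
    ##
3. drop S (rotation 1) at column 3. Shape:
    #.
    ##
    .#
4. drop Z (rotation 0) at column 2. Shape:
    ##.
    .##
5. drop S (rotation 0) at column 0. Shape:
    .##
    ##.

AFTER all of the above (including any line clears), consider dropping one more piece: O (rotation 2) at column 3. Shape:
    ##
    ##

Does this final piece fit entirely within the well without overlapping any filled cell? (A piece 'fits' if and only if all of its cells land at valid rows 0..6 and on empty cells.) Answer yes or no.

Answer: no

Derivation:
Drop 1: J rot0 at col 1 lands with bottom-row=0; cleared 0 line(s) (total 0); column heights now [0 2 1 1 0], max=2
Drop 2: L rot1 at col 2 lands with bottom-row=1; cleared 0 line(s) (total 0); column heights now [0 2 4 2 0], max=4
Drop 3: S rot1 at col 3 lands with bottom-row=1; cleared 0 line(s) (total 0); column heights now [0 2 4 4 3], max=4
Drop 4: Z rot0 at col 2 lands with bottom-row=4; cleared 0 line(s) (total 0); column heights now [0 2 6 6 5], max=6
Drop 5: S rot0 at col 0 lands with bottom-row=5; cleared 0 line(s) (total 0); column heights now [6 7 7 6 5], max=7
Test piece O rot2 at col 3 (width 2): heights before test = [6 7 7 6 5]; fits = False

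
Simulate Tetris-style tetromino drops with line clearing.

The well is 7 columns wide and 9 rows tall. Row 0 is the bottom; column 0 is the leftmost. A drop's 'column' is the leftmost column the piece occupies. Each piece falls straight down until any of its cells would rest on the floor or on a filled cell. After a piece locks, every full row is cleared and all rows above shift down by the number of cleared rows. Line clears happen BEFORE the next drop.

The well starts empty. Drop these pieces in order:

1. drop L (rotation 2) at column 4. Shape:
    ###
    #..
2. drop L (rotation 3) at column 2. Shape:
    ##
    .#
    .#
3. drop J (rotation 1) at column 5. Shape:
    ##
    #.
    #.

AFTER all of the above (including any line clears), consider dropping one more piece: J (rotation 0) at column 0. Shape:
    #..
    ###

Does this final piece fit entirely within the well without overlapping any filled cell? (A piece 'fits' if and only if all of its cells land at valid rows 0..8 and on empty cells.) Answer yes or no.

Drop 1: L rot2 at col 4 lands with bottom-row=0; cleared 0 line(s) (total 0); column heights now [0 0 0 0 2 2 2], max=2
Drop 2: L rot3 at col 2 lands with bottom-row=0; cleared 0 line(s) (total 0); column heights now [0 0 3 3 2 2 2], max=3
Drop 3: J rot1 at col 5 lands with bottom-row=2; cleared 0 line(s) (total 0); column heights now [0 0 3 3 2 5 5], max=5
Test piece J rot0 at col 0 (width 3): heights before test = [0 0 3 3 2 5 5]; fits = True

Answer: yes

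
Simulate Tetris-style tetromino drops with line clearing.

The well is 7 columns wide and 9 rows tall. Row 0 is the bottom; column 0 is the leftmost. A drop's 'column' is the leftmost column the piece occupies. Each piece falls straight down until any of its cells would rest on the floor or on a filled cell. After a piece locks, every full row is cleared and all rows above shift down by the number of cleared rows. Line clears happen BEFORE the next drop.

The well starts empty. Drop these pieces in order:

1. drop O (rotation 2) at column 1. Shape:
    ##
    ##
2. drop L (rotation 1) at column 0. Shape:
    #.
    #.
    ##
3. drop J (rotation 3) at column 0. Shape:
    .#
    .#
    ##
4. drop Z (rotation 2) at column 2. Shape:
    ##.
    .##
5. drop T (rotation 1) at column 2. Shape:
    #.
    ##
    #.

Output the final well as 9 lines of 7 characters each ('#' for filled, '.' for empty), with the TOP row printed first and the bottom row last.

Drop 1: O rot2 at col 1 lands with bottom-row=0; cleared 0 line(s) (total 0); column heights now [0 2 2 0 0 0 0], max=2
Drop 2: L rot1 at col 0 lands with bottom-row=2; cleared 0 line(s) (total 0); column heights now [5 3 2 0 0 0 0], max=5
Drop 3: J rot3 at col 0 lands with bottom-row=5; cleared 0 line(s) (total 0); column heights now [6 8 2 0 0 0 0], max=8
Drop 4: Z rot2 at col 2 lands with bottom-row=1; cleared 0 line(s) (total 0); column heights now [6 8 3 3 2 0 0], max=8
Drop 5: T rot1 at col 2 lands with bottom-row=3; cleared 0 line(s) (total 0); column heights now [6 8 6 5 2 0 0], max=8

Answer: .......
.#.....
.#.....
###....
#.##...
#.#....
####...
.####..
.##....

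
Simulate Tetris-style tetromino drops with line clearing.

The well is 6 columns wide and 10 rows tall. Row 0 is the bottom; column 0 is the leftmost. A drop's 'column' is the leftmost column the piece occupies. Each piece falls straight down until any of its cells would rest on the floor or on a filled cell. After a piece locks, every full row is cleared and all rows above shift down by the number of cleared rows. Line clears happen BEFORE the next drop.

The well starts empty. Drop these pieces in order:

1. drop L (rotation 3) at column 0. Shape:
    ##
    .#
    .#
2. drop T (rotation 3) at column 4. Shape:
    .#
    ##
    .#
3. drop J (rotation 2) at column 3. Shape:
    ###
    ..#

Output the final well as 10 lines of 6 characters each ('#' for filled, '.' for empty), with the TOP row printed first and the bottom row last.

Drop 1: L rot3 at col 0 lands with bottom-row=0; cleared 0 line(s) (total 0); column heights now [3 3 0 0 0 0], max=3
Drop 2: T rot3 at col 4 lands with bottom-row=0; cleared 0 line(s) (total 0); column heights now [3 3 0 0 2 3], max=3
Drop 3: J rot2 at col 3 lands with bottom-row=3; cleared 0 line(s) (total 0); column heights now [3 3 0 5 5 5], max=5

Answer: ......
......
......
......
......
...###
.....#
##...#
.#..##
.#...#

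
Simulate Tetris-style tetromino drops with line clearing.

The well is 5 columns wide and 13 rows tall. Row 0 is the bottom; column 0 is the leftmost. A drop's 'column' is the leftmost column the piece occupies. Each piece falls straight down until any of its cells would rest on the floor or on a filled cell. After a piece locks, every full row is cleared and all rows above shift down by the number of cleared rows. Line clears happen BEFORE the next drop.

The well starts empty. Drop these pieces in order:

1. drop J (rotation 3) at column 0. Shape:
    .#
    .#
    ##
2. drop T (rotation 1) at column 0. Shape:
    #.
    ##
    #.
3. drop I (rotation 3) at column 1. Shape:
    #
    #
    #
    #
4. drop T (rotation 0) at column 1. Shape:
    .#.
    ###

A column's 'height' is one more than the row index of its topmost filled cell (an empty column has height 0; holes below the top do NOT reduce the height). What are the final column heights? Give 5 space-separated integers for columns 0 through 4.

Answer: 5 9 10 9 0

Derivation:
Drop 1: J rot3 at col 0 lands with bottom-row=0; cleared 0 line(s) (total 0); column heights now [1 3 0 0 0], max=3
Drop 2: T rot1 at col 0 lands with bottom-row=2; cleared 0 line(s) (total 0); column heights now [5 4 0 0 0], max=5
Drop 3: I rot3 at col 1 lands with bottom-row=4; cleared 0 line(s) (total 0); column heights now [5 8 0 0 0], max=8
Drop 4: T rot0 at col 1 lands with bottom-row=8; cleared 0 line(s) (total 0); column heights now [5 9 10 9 0], max=10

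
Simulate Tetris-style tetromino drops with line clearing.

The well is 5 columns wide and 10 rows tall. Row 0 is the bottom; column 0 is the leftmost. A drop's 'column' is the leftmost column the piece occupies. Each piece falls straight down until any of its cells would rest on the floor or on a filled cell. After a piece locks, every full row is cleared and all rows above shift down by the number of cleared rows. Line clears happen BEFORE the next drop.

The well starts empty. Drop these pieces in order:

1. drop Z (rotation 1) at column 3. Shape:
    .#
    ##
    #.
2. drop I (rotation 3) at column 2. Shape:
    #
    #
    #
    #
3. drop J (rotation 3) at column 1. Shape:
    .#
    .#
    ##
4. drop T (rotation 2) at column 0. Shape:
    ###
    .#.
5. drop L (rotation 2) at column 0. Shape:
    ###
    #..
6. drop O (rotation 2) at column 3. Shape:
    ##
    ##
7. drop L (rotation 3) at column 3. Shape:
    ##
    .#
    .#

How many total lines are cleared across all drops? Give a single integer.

Answer: 1

Derivation:
Drop 1: Z rot1 at col 3 lands with bottom-row=0; cleared 0 line(s) (total 0); column heights now [0 0 0 2 3], max=3
Drop 2: I rot3 at col 2 lands with bottom-row=0; cleared 0 line(s) (total 0); column heights now [0 0 4 2 3], max=4
Drop 3: J rot3 at col 1 lands with bottom-row=4; cleared 0 line(s) (total 0); column heights now [0 5 7 2 3], max=7
Drop 4: T rot2 at col 0 lands with bottom-row=6; cleared 0 line(s) (total 0); column heights now [8 8 8 2 3], max=8
Drop 5: L rot2 at col 0 lands with bottom-row=8; cleared 0 line(s) (total 0); column heights now [10 10 10 2 3], max=10
Drop 6: O rot2 at col 3 lands with bottom-row=3; cleared 0 line(s) (total 0); column heights now [10 10 10 5 5], max=10
Drop 7: L rot3 at col 3 lands with bottom-row=5; cleared 1 line(s) (total 1); column heights now [9 9 9 5 7], max=9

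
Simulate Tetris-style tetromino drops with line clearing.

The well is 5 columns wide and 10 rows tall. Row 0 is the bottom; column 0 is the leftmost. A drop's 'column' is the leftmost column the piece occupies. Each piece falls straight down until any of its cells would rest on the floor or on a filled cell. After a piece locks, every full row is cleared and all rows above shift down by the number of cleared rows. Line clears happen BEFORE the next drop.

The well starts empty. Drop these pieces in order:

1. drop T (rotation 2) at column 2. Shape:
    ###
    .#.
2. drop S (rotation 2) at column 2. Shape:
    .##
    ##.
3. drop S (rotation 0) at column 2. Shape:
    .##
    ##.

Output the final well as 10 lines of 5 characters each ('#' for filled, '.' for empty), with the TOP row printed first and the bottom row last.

Drop 1: T rot2 at col 2 lands with bottom-row=0; cleared 0 line(s) (total 0); column heights now [0 0 2 2 2], max=2
Drop 2: S rot2 at col 2 lands with bottom-row=2; cleared 0 line(s) (total 0); column heights now [0 0 3 4 4], max=4
Drop 3: S rot0 at col 2 lands with bottom-row=4; cleared 0 line(s) (total 0); column heights now [0 0 5 6 6], max=6

Answer: .....
.....
.....
.....
...##
..##.
...##
..##.
..###
...#.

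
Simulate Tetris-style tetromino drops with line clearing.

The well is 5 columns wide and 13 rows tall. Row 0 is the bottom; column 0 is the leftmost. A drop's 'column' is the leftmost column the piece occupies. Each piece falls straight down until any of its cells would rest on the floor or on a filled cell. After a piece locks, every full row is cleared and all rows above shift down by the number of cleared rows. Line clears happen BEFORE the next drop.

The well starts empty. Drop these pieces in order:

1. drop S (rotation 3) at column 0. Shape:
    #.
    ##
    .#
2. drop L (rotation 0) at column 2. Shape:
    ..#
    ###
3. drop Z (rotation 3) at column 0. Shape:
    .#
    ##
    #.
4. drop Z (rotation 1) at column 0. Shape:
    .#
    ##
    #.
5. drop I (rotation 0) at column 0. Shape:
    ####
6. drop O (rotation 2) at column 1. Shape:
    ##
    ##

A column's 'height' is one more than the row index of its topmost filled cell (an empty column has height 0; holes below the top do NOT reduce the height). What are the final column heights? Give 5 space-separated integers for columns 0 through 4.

Drop 1: S rot3 at col 0 lands with bottom-row=0; cleared 0 line(s) (total 0); column heights now [3 2 0 0 0], max=3
Drop 2: L rot0 at col 2 lands with bottom-row=0; cleared 0 line(s) (total 0); column heights now [3 2 1 1 2], max=3
Drop 3: Z rot3 at col 0 lands with bottom-row=3; cleared 0 line(s) (total 0); column heights now [5 6 1 1 2], max=6
Drop 4: Z rot1 at col 0 lands with bottom-row=5; cleared 0 line(s) (total 0); column heights now [7 8 1 1 2], max=8
Drop 5: I rot0 at col 0 lands with bottom-row=8; cleared 0 line(s) (total 0); column heights now [9 9 9 9 2], max=9
Drop 6: O rot2 at col 1 lands with bottom-row=9; cleared 0 line(s) (total 0); column heights now [9 11 11 9 2], max=11

Answer: 9 11 11 9 2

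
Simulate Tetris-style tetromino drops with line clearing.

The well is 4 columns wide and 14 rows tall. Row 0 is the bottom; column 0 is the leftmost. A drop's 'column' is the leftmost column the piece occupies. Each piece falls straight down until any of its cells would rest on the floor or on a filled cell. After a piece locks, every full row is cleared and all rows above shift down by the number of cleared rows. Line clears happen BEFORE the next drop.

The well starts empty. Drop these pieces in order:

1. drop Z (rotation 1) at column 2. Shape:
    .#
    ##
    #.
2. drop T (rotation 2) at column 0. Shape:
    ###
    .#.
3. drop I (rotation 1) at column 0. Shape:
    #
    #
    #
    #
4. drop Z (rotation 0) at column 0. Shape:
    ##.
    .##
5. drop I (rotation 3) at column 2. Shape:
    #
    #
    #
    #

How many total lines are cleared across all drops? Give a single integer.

Drop 1: Z rot1 at col 2 lands with bottom-row=0; cleared 0 line(s) (total 0); column heights now [0 0 2 3], max=3
Drop 2: T rot2 at col 0 lands with bottom-row=1; cleared 1 line(s) (total 1); column heights now [0 2 2 2], max=2
Drop 3: I rot1 at col 0 lands with bottom-row=0; cleared 1 line(s) (total 2); column heights now [3 0 1 0], max=3
Drop 4: Z rot0 at col 0 lands with bottom-row=2; cleared 0 line(s) (total 2); column heights now [4 4 3 0], max=4
Drop 5: I rot3 at col 2 lands with bottom-row=3; cleared 0 line(s) (total 2); column heights now [4 4 7 0], max=7

Answer: 2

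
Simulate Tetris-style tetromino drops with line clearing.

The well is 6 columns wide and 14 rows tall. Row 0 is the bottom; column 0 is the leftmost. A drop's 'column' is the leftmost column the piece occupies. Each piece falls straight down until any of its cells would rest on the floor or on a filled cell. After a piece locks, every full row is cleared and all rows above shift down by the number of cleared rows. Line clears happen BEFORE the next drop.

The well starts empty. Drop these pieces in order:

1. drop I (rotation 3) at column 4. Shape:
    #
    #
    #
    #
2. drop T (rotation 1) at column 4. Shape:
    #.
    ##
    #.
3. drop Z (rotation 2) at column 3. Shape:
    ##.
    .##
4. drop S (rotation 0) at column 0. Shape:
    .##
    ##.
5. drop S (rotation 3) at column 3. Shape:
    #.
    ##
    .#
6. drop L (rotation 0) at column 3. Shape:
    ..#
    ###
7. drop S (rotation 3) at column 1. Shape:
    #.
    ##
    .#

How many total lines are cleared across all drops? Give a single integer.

Answer: 0

Derivation:
Drop 1: I rot3 at col 4 lands with bottom-row=0; cleared 0 line(s) (total 0); column heights now [0 0 0 0 4 0], max=4
Drop 2: T rot1 at col 4 lands with bottom-row=4; cleared 0 line(s) (total 0); column heights now [0 0 0 0 7 6], max=7
Drop 3: Z rot2 at col 3 lands with bottom-row=7; cleared 0 line(s) (total 0); column heights now [0 0 0 9 9 8], max=9
Drop 4: S rot0 at col 0 lands with bottom-row=0; cleared 0 line(s) (total 0); column heights now [1 2 2 9 9 8], max=9
Drop 5: S rot3 at col 3 lands with bottom-row=9; cleared 0 line(s) (total 0); column heights now [1 2 2 12 11 8], max=12
Drop 6: L rot0 at col 3 lands with bottom-row=12; cleared 0 line(s) (total 0); column heights now [1 2 2 13 13 14], max=14
Drop 7: S rot3 at col 1 lands with bottom-row=2; cleared 0 line(s) (total 0); column heights now [1 5 4 13 13 14], max=14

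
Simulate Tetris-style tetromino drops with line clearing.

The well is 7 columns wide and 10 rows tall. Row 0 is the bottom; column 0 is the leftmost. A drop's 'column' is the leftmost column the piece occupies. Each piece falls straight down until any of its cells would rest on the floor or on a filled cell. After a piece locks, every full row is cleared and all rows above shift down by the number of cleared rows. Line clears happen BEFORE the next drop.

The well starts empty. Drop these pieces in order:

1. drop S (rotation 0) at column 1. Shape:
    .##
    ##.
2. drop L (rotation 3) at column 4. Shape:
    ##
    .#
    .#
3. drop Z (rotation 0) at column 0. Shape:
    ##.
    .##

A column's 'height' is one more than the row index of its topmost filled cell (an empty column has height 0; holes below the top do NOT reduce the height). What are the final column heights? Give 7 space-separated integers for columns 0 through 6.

Answer: 4 4 3 2 3 3 0

Derivation:
Drop 1: S rot0 at col 1 lands with bottom-row=0; cleared 0 line(s) (total 0); column heights now [0 1 2 2 0 0 0], max=2
Drop 2: L rot3 at col 4 lands with bottom-row=0; cleared 0 line(s) (total 0); column heights now [0 1 2 2 3 3 0], max=3
Drop 3: Z rot0 at col 0 lands with bottom-row=2; cleared 0 line(s) (total 0); column heights now [4 4 3 2 3 3 0], max=4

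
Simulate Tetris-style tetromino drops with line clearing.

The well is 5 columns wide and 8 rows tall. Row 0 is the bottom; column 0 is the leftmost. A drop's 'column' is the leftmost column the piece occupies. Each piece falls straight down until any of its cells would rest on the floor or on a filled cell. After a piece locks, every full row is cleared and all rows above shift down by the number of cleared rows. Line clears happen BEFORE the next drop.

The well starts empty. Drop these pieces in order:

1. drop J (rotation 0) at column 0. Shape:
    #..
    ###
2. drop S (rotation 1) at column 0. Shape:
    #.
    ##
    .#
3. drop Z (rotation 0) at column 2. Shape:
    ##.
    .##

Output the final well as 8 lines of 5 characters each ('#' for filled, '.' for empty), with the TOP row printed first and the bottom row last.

Answer: .....
.....
.....
.....
.....
#....
##...
####.

Derivation:
Drop 1: J rot0 at col 0 lands with bottom-row=0; cleared 0 line(s) (total 0); column heights now [2 1 1 0 0], max=2
Drop 2: S rot1 at col 0 lands with bottom-row=1; cleared 0 line(s) (total 0); column heights now [4 3 1 0 0], max=4
Drop 3: Z rot0 at col 2 lands with bottom-row=0; cleared 1 line(s) (total 1); column heights now [3 2 1 1 0], max=3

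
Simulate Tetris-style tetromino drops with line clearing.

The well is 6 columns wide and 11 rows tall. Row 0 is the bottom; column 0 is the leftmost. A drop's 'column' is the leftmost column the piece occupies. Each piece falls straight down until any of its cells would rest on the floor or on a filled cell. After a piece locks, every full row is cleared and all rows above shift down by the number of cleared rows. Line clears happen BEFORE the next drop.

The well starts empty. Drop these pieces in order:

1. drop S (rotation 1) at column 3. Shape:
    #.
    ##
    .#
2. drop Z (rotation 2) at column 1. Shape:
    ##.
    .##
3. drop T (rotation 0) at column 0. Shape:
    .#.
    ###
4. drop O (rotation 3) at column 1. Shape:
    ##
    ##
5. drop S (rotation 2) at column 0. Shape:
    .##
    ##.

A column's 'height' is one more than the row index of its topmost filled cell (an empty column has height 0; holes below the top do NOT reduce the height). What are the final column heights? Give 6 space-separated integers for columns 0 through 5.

Answer: 10 11 11 4 2 0

Derivation:
Drop 1: S rot1 at col 3 lands with bottom-row=0; cleared 0 line(s) (total 0); column heights now [0 0 0 3 2 0], max=3
Drop 2: Z rot2 at col 1 lands with bottom-row=3; cleared 0 line(s) (total 0); column heights now [0 5 5 4 2 0], max=5
Drop 3: T rot0 at col 0 lands with bottom-row=5; cleared 0 line(s) (total 0); column heights now [6 7 6 4 2 0], max=7
Drop 4: O rot3 at col 1 lands with bottom-row=7; cleared 0 line(s) (total 0); column heights now [6 9 9 4 2 0], max=9
Drop 5: S rot2 at col 0 lands with bottom-row=9; cleared 0 line(s) (total 0); column heights now [10 11 11 4 2 0], max=11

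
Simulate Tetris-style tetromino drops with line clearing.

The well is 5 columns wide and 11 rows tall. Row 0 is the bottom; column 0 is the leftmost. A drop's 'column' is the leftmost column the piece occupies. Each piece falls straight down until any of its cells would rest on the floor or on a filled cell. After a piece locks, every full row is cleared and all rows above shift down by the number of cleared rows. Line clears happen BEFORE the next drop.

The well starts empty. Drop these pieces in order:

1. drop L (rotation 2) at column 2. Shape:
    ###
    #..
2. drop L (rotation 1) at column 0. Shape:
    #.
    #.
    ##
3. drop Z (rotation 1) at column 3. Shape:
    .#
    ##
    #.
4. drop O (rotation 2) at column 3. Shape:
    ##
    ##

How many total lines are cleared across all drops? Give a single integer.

Drop 1: L rot2 at col 2 lands with bottom-row=0; cleared 0 line(s) (total 0); column heights now [0 0 2 2 2], max=2
Drop 2: L rot1 at col 0 lands with bottom-row=0; cleared 0 line(s) (total 0); column heights now [3 1 2 2 2], max=3
Drop 3: Z rot1 at col 3 lands with bottom-row=2; cleared 0 line(s) (total 0); column heights now [3 1 2 4 5], max=5
Drop 4: O rot2 at col 3 lands with bottom-row=5; cleared 0 line(s) (total 0); column heights now [3 1 2 7 7], max=7

Answer: 0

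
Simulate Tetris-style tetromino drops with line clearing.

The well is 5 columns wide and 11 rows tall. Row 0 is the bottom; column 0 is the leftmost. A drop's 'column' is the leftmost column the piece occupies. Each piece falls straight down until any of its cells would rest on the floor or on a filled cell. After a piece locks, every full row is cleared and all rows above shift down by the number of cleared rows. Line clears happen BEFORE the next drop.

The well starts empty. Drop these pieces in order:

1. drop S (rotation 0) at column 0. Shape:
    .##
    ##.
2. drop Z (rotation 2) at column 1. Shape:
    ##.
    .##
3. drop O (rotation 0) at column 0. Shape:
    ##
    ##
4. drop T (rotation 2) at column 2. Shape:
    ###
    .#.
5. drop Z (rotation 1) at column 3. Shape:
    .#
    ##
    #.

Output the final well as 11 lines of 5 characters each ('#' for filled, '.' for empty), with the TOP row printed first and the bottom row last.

Drop 1: S rot0 at col 0 lands with bottom-row=0; cleared 0 line(s) (total 0); column heights now [1 2 2 0 0], max=2
Drop 2: Z rot2 at col 1 lands with bottom-row=2; cleared 0 line(s) (total 0); column heights now [1 4 4 3 0], max=4
Drop 3: O rot0 at col 0 lands with bottom-row=4; cleared 0 line(s) (total 0); column heights now [6 6 4 3 0], max=6
Drop 4: T rot2 at col 2 lands with bottom-row=3; cleared 1 line(s) (total 1); column heights now [5 5 4 4 0], max=5
Drop 5: Z rot1 at col 3 lands with bottom-row=4; cleared 0 line(s) (total 1); column heights now [5 5 4 6 7], max=7

Answer: .....
.....
.....
.....
....#
...##
##.#.
.###.
..##.
.##..
##...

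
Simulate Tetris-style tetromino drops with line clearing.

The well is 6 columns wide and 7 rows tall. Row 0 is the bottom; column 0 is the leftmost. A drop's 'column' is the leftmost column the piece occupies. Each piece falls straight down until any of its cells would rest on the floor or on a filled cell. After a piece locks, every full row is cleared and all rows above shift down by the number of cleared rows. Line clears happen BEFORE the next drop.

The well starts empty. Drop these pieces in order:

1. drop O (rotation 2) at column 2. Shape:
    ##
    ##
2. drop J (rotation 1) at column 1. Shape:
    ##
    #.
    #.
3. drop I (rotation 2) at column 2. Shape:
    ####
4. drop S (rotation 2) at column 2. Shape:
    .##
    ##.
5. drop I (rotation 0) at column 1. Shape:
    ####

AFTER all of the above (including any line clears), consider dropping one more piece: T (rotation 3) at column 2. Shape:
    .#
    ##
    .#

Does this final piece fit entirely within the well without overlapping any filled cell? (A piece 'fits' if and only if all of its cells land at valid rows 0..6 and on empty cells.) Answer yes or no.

Answer: no

Derivation:
Drop 1: O rot2 at col 2 lands with bottom-row=0; cleared 0 line(s) (total 0); column heights now [0 0 2 2 0 0], max=2
Drop 2: J rot1 at col 1 lands with bottom-row=0; cleared 0 line(s) (total 0); column heights now [0 3 3 2 0 0], max=3
Drop 3: I rot2 at col 2 lands with bottom-row=3; cleared 0 line(s) (total 0); column heights now [0 3 4 4 4 4], max=4
Drop 4: S rot2 at col 2 lands with bottom-row=4; cleared 0 line(s) (total 0); column heights now [0 3 5 6 6 4], max=6
Drop 5: I rot0 at col 1 lands with bottom-row=6; cleared 0 line(s) (total 0); column heights now [0 7 7 7 7 4], max=7
Test piece T rot3 at col 2 (width 2): heights before test = [0 7 7 7 7 4]; fits = False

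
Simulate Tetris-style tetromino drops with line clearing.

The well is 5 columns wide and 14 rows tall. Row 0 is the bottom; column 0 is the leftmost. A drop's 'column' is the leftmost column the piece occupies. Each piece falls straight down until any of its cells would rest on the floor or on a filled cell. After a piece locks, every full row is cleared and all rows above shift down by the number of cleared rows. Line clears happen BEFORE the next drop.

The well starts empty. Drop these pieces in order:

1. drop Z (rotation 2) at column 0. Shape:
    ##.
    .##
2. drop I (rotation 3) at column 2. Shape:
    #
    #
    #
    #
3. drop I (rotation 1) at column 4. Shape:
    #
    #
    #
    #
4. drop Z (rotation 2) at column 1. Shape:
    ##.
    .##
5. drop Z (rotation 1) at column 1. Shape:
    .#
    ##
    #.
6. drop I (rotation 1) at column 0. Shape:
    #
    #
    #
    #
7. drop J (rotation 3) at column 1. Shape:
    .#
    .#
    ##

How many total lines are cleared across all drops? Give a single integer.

Answer: 0

Derivation:
Drop 1: Z rot2 at col 0 lands with bottom-row=0; cleared 0 line(s) (total 0); column heights now [2 2 1 0 0], max=2
Drop 2: I rot3 at col 2 lands with bottom-row=1; cleared 0 line(s) (total 0); column heights now [2 2 5 0 0], max=5
Drop 3: I rot1 at col 4 lands with bottom-row=0; cleared 0 line(s) (total 0); column heights now [2 2 5 0 4], max=5
Drop 4: Z rot2 at col 1 lands with bottom-row=5; cleared 0 line(s) (total 0); column heights now [2 7 7 6 4], max=7
Drop 5: Z rot1 at col 1 lands with bottom-row=7; cleared 0 line(s) (total 0); column heights now [2 9 10 6 4], max=10
Drop 6: I rot1 at col 0 lands with bottom-row=2; cleared 0 line(s) (total 0); column heights now [6 9 10 6 4], max=10
Drop 7: J rot3 at col 1 lands with bottom-row=10; cleared 0 line(s) (total 0); column heights now [6 11 13 6 4], max=13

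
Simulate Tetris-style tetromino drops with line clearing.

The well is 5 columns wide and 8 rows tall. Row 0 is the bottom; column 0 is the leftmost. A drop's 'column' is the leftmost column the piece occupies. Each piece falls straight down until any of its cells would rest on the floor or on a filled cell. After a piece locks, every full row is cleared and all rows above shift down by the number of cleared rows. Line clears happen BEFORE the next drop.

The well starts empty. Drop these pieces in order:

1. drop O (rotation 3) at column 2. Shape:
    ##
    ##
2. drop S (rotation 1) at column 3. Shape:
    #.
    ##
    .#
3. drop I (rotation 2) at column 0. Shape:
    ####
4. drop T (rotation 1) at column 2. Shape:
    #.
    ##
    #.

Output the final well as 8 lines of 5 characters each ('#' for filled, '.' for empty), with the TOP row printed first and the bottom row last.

Drop 1: O rot3 at col 2 lands with bottom-row=0; cleared 0 line(s) (total 0); column heights now [0 0 2 2 0], max=2
Drop 2: S rot1 at col 3 lands with bottom-row=1; cleared 0 line(s) (total 0); column heights now [0 0 2 4 3], max=4
Drop 3: I rot2 at col 0 lands with bottom-row=4; cleared 0 line(s) (total 0); column heights now [5 5 5 5 3], max=5
Drop 4: T rot1 at col 2 lands with bottom-row=5; cleared 0 line(s) (total 0); column heights now [5 5 8 7 3], max=8

Answer: ..#..
..##.
..#..
####.
...#.
...##
..###
..##.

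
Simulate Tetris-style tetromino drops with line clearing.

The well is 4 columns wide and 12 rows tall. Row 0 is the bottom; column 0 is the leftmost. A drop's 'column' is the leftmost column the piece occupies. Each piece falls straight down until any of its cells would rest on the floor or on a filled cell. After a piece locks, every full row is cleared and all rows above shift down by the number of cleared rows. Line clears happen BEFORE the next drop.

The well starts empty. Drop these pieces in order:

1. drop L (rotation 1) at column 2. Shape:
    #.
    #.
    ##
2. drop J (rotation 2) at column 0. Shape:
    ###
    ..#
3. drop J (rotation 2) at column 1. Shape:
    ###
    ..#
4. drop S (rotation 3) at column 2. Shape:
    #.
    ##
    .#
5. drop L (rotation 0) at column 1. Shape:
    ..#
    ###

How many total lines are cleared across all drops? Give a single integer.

Drop 1: L rot1 at col 2 lands with bottom-row=0; cleared 0 line(s) (total 0); column heights now [0 0 3 1], max=3
Drop 2: J rot2 at col 0 lands with bottom-row=3; cleared 0 line(s) (total 0); column heights now [5 5 5 1], max=5
Drop 3: J rot2 at col 1 lands with bottom-row=4; cleared 1 line(s) (total 1); column heights now [0 5 5 5], max=5
Drop 4: S rot3 at col 2 lands with bottom-row=5; cleared 0 line(s) (total 1); column heights now [0 5 8 7], max=8
Drop 5: L rot0 at col 1 lands with bottom-row=8; cleared 0 line(s) (total 1); column heights now [0 9 9 10], max=10

Answer: 1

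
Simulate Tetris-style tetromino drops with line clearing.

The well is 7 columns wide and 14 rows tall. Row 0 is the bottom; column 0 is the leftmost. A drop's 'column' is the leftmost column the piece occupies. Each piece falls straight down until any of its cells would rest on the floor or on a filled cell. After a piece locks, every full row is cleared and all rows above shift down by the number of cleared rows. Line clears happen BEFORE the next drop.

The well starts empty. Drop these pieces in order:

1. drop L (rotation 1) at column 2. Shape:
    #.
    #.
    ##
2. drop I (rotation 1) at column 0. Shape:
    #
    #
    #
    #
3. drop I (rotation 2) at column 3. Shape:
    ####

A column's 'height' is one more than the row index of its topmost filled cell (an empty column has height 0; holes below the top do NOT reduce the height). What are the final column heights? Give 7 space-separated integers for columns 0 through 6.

Drop 1: L rot1 at col 2 lands with bottom-row=0; cleared 0 line(s) (total 0); column heights now [0 0 3 1 0 0 0], max=3
Drop 2: I rot1 at col 0 lands with bottom-row=0; cleared 0 line(s) (total 0); column heights now [4 0 3 1 0 0 0], max=4
Drop 3: I rot2 at col 3 lands with bottom-row=1; cleared 0 line(s) (total 0); column heights now [4 0 3 2 2 2 2], max=4

Answer: 4 0 3 2 2 2 2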